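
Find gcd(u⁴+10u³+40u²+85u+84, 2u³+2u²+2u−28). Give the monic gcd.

Repeated division with remainder:
  u⁴+10u³+40u²+85u+84 = ((1/2)u+9/2)(2u³+2u²+2u−28) + (30u²+90u+210)
  2u³+2u²+2u−28 = ((1/15)u−2/15)(30u²+90u+210) + (0)
Last nonzero remainder: 30u²+90u+210. Dividing through by 30 gives the monic gcd u²+3u+7.

u²+3u+7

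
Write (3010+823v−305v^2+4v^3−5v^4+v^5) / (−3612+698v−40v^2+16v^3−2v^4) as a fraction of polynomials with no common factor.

Repeated division with remainder:
  v^5−5v^4+4v^3−305v^2+823v+3010 = (−(1/2)v−3/2)(−2v^4+16v^3−40v^2+698v−3612) + (8v^3−16v^2+64v−2408)
  −2v^4+16v^3−40v^2+698v−3612 = (−(1/4)v+3/2)(8v^3−16v^2+64v−2408) + (0)
Last nonzero remainder: 8v^3−16v^2+64v−2408. Dividing through by 8 gives the monic gcd v^3−2v^2+8v−301.
Cancel v^3−2v^2+8v−301 from numerator and denominator to get the reduced form.

(10+3v−v^2)/(−12+2v)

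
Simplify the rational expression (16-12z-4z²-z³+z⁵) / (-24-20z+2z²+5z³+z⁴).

(-4+3z+z³)/(6+5z+z²)

Repeated division with remainder:
  z⁵-z³-4z²-12z+16 = (z-5)(z⁴+5z³+2z²-20z-24) + (22z³+26z²-88z-104)
  z⁴+5z³+2z²-20z-24 = ((1/22)z+21/121)(22z³+26z²-88z-104) + ((180/121)z²-720/121)
  22z³+26z²-88z-104 = ((1331/90)z+1573/90)((180/121)z²-720/121) + (0)
Last nonzero remainder: (180/121)z²-720/121. Dividing through by 180/121 gives the monic gcd z²-4.
Cancel z²-4 from numerator and denominator to get the reduced form.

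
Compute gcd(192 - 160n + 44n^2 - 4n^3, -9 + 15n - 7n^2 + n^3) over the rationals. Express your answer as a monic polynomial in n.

-3 + n

Repeated division with remainder:
  -4n^3 + 44n^2 - 160n + 192 = (-4)(n^3 - 7n^2 + 15n - 9) + (16n^2 - 100n + 156)
  n^3 - 7n^2 + 15n - 9 = ((1/16)n - 3/64)(16n^2 - 100n + 156) + ((9/16)n - 27/16)
  16n^2 - 100n + 156 = ((256/9)n - 832/9)((9/16)n - 27/16) + (0)
Last nonzero remainder: (9/16)n - 27/16. Dividing through by 9/16 gives the monic gcd n - 3.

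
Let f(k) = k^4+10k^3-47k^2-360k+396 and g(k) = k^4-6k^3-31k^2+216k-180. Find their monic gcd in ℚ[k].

Apply the Euclidean algorithm:
  k^4+10k^3-47k^2-360k+396 = (k^4-6k^3-31k^2+216k-180) + (16k^3-16k^2-576k+576)
  k^4-6k^3-31k^2+216k-180 = ((1/16)k-5/16)(16k^3-16k^2-576k+576) + (0)
Last nonzero remainder: 16k^3-16k^2-576k+576. Dividing through by 16 gives the monic gcd k^3-k^2-36k+36.

k^3-k^2-36k+36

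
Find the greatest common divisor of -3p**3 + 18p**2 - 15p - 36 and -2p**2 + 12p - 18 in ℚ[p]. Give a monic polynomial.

Apply the Euclidean algorithm:
  -3p**3 + 18p**2 - 15p - 36 = ((3/2)p)(-2p**2 + 12p - 18) + (12p - 36)
  -2p**2 + 12p - 18 = (-(1/6)p + 1/2)(12p - 36) + (0)
Last nonzero remainder: 12p - 36. Dividing through by 12 gives the monic gcd p - 3.

p - 3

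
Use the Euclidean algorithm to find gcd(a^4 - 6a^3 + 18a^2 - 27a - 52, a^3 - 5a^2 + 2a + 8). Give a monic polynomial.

a^2 - 3a - 4

Apply the Euclidean algorithm:
  a^4 - 6a^3 + 18a^2 - 27a - 52 = (a - 1)(a^3 - 5a^2 + 2a + 8) + (11a^2 - 33a - 44)
  a^3 - 5a^2 + 2a + 8 = ((1/11)a - 2/11)(11a^2 - 33a - 44) + (0)
Last nonzero remainder: 11a^2 - 33a - 44. Dividing through by 11 gives the monic gcd a^2 - 3a - 4.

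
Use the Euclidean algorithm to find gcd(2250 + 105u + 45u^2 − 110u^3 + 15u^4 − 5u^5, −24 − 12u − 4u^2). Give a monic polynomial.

6 + 3u + u^2

Apply the Euclidean algorithm:
  −5u^5 + 15u^4 − 110u^3 + 45u^2 + 105u + 2250 = ((5/4)u^3 − (15/2)u^2 + (85/2)u − 375/4)(−4u^2 − 12u − 24) + (0)
Last nonzero remainder: −4u^2 − 12u − 24. Dividing through by −4 gives the monic gcd u^2 + 3u + 6.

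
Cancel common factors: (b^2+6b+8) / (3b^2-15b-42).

(b+4)/(3b-21)

By polynomial division,
  b^2+6b+8 = (1/3)(3b^2-15b-42) + (11b+22)
  3b^2-15b-42 = ((3/11)b-21/11)(11b+22) + (0)
Last nonzero remainder: 11b+22. Dividing through by 11 gives the monic gcd b+2.
Cancel b+2 from numerator and denominator to get the reduced form.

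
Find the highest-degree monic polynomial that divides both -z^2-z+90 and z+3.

1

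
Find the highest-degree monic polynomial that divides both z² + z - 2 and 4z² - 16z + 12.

z - 1

Euclidean algorithm in ℚ[z]:
  z² + z - 2 = (1/4)(4z² - 16z + 12) + (5z - 5)
  4z² - 16z + 12 = ((4/5)z - 12/5)(5z - 5) + (0)
Last nonzero remainder: 5z - 5. Dividing through by 5 gives the monic gcd z - 1.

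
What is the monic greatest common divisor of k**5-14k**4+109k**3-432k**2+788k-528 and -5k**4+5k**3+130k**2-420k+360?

k**3-7k**2+16k-12

By polynomial division,
  k**5-14k**4+109k**3-432k**2+788k-528 = (-(1/5)k+13/5)(-5k**4+5k**3+130k**2-420k+360) + (122k**3-854k**2+1952k-1464)
  -5k**4+5k**3+130k**2-420k+360 = (-(5/122)k-15/61)(122k**3-854k**2+1952k-1464) + (0)
Last nonzero remainder: 122k**3-854k**2+1952k-1464. Dividing through by 122 gives the monic gcd k**3-7k**2+16k-12.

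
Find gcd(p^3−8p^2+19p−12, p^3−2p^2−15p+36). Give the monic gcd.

p−3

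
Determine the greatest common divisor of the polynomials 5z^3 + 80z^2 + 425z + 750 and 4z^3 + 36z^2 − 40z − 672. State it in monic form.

By polynomial division,
  5z^3 + 80z^2 + 425z + 750 = (5/4)(4z^3 + 36z^2 − 40z − 672) + (35z^2 + 475z + 1590)
  4z^3 + 36z^2 − 40z − 672 = ((4/35)z − 128/245)(35z^2 + 475z + 1590) + ((1296/49)z + 7776/49)
  35z^2 + 475z + 1590 = ((1715/1296)z + 12985/1296)((1296/49)z + 7776/49) + (0)
Last nonzero remainder: (1296/49)z + 7776/49. Dividing through by 1296/49 gives the monic gcd z + 6.

z + 6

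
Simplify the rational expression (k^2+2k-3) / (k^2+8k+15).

Apply the Euclidean algorithm:
  k^2+2k-3 = (k^2+8k+15) + (-6k-18)
  k^2+8k+15 = (-(1/6)k-5/6)(-6k-18) + (0)
Last nonzero remainder: -6k-18. Dividing through by -6 gives the monic gcd k+3.
Cancel k+3 from numerator and denominator to get the reduced form.

(k-1)/(k+5)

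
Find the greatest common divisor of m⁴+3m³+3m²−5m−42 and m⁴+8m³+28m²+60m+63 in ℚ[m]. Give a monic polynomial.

By polynomial division,
  m⁴+3m³+3m²−5m−42 = (m⁴+8m³+28m²+60m+63) + (−5m³−25m²−65m−105)
  m⁴+8m³+28m²+60m+63 = (−(1/5)m−3/5)(−5m³−25m²−65m−105) + (0)
Last nonzero remainder: −5m³−25m²−65m−105. Dividing through by −5 gives the monic gcd m³+5m²+13m+21.

m³+5m²+13m+21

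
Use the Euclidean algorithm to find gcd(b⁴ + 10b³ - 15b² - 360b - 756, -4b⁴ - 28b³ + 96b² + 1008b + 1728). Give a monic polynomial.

Repeated division with remainder:
  b⁴ + 10b³ - 15b² - 360b - 756 = (-1/4)(-4b⁴ - 28b³ + 96b² + 1008b + 1728) + (3b³ + 9b² - 108b - 324)
  -4b⁴ - 28b³ + 96b² + 1008b + 1728 = (-(4/3)b - 16/3)(3b³ + 9b² - 108b - 324) + (0)
Last nonzero remainder: 3b³ + 9b² - 108b - 324. Dividing through by 3 gives the monic gcd b³ + 3b² - 36b - 108.

b³ + 3b² - 36b - 108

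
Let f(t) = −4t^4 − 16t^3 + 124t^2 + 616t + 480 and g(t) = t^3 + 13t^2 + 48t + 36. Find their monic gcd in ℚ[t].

Apply the Euclidean algorithm:
  −4t^4 − 16t^3 + 124t^2 + 616t + 480 = (−4t + 36)(t^3 + 13t^2 + 48t + 36) + (−152t^2 − 968t − 816)
  t^3 + 13t^2 + 48t + 36 = (−(1/152)t − 63/1444)(−152t^2 − 968t − 816) + ((144/361)t + 144/361)
  −152t^2 − 968t − 816 = (−(6859/18)t − 6137/3)((144/361)t + 144/361) + (0)
Last nonzero remainder: (144/361)t + 144/361. Dividing through by 144/361 gives the monic gcd t + 1.

t + 1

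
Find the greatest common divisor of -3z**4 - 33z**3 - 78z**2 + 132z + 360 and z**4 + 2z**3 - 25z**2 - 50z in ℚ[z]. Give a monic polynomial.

z**2 + 7z + 10

Apply the Euclidean algorithm:
  -3z**4 - 33z**3 - 78z**2 + 132z + 360 = (-3)(z**4 + 2z**3 - 25z**2 - 50z) + (-27z**3 - 153z**2 - 18z + 360)
  z**4 + 2z**3 - 25z**2 - 50z = (-(1/27)z + 11/81)(-27z**3 - 153z**2 - 18z + 360) + (-(44/9)z**2 - (308/9)z - 440/9)
  -27z**3 - 153z**2 - 18z + 360 = ((243/44)z - 81/11)(-(44/9)z**2 - (308/9)z - 440/9) + (0)
Last nonzero remainder: -(44/9)z**2 - (308/9)z - 440/9. Dividing through by -44/9 gives the monic gcd z**2 + 7z + 10.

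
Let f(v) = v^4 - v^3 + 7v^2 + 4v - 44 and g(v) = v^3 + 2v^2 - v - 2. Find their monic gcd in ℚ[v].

v + 2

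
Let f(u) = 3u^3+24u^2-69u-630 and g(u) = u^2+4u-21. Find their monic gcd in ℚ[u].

Apply the Euclidean algorithm:
  3u^3+24u^2-69u-630 = (3u+12)(u^2+4u-21) + (-54u-378)
  u^2+4u-21 = (-(1/54)u+1/18)(-54u-378) + (0)
Last nonzero remainder: -54u-378. Dividing through by -54 gives the monic gcd u+7.

u+7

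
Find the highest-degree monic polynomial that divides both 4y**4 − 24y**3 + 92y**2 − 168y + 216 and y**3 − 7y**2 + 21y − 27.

y**2 − 4y + 9

Euclidean algorithm in ℚ[y]:
  4y**4 − 24y**3 + 92y**2 − 168y + 216 = (4y + 4)(y**3 − 7y**2 + 21y − 27) + (36y**2 − 144y + 324)
  y**3 − 7y**2 + 21y − 27 = ((1/36)y − 1/12)(36y**2 − 144y + 324) + (0)
Last nonzero remainder: 36y**2 − 144y + 324. Dividing through by 36 gives the monic gcd y**2 − 4y + 9.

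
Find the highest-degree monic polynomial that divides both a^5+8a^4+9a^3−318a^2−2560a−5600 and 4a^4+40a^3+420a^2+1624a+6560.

Euclidean algorithm in ℚ[a]:
  a^5+8a^4+9a^3−318a^2−2560a−5600 = ((1/4)a−1/2)(4a^4+40a^3+420a^2+1624a+6560) + (−76a^3−514a^2−3388a−2320)
  4a^4+40a^3+420a^2+1624a+6560 = (−(1/19)a−123/722)(−76a^3−514a^2−3388a−2320) + ((55637/361)a^2+(333822/361)a+2225480/361)
  −76a^3−514a^2−3388a−2320 = (−(27436/55637)a−20938/55637)((55637/361)a^2+(333822/361)a+2225480/361) + (0)
Last nonzero remainder: (55637/361)a^2+(333822/361)a+2225480/361. Dividing through by 55637/361 gives the monic gcd a^2+6a+40.

a^2+6a+40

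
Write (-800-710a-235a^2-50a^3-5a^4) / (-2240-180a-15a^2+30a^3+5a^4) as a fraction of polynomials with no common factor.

(-10-7a-a^2)/(-28+3a+a^2)

Apply the Euclidean algorithm:
  -5a^4-50a^3-235a^2-710a-800 = (-1)(5a^4+30a^3-15a^2-180a-2240) + (-20a^3-250a^2-890a-3040)
  5a^4+30a^3-15a^2-180a-2240 = (-(1/4)a+13/8)(-20a^3-250a^2-890a-3040) + ((675/4)a^2+(2025/4)a+2700)
  -20a^3-250a^2-890a-3040 = (-(16/135)a-152/135)((675/4)a^2+(2025/4)a+2700) + (0)
Last nonzero remainder: (675/4)a^2+(2025/4)a+2700. Dividing through by 675/4 gives the monic gcd a^2+3a+16.
Cancel a^2+3a+16 from numerator and denominator to get the reduced form.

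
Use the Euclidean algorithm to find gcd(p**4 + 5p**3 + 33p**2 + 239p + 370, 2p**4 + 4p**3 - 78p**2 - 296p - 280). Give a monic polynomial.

Repeated division with remainder:
  p**4 + 5p**3 + 33p**2 + 239p + 370 = (1/2)(2p**4 + 4p**3 - 78p**2 - 296p - 280) + (3p**3 + 72p**2 + 387p + 510)
  2p**4 + 4p**3 - 78p**2 - 296p - 280 = ((2/3)p - 44/3)(3p**3 + 72p**2 + 387p + 510) + (720p**2 + 5040p + 7200)
  3p**3 + 72p**2 + 387p + 510 = ((1/240)p + 17/240)(720p**2 + 5040p + 7200) + (0)
Last nonzero remainder: 720p**2 + 5040p + 7200. Dividing through by 720 gives the monic gcd p**2 + 7p + 10.

p**2 + 7p + 10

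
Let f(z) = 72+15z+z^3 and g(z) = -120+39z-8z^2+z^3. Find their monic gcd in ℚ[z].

24-3z+z^2

Euclidean algorithm in ℚ[z]:
  z^3+15z+72 = (z^3-8z^2+39z-120) + (8z^2-24z+192)
  z^3-8z^2+39z-120 = ((1/8)z-5/8)(8z^2-24z+192) + (0)
Last nonzero remainder: 8z^2-24z+192. Dividing through by 8 gives the monic gcd z^2-3z+24.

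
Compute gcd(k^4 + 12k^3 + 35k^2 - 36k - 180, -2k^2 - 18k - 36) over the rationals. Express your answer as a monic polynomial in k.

By polynomial division,
  k^4 + 12k^3 + 35k^2 - 36k - 180 = (-(1/2)k^2 - (3/2)k + 5)(-2k^2 - 18k - 36) + (0)
Last nonzero remainder: -2k^2 - 18k - 36. Dividing through by -2 gives the monic gcd k^2 + 9k + 18.

k^2 + 9k + 18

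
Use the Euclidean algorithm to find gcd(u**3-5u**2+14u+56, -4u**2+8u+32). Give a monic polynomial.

u+2

Euclidean algorithm in ℚ[u]:
  u**3-5u**2+14u+56 = (-(1/4)u+3/4)(-4u**2+8u+32) + (16u+32)
  -4u**2+8u+32 = (-(1/4)u+1)(16u+32) + (0)
Last nonzero remainder: 16u+32. Dividing through by 16 gives the monic gcd u+2.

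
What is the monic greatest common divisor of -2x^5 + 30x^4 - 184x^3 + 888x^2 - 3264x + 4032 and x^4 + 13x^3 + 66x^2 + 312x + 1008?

x^2 + 24

Repeated division with remainder:
  -2x^5 + 30x^4 - 184x^3 + 888x^2 - 3264x + 4032 = (-2x + 56)(x^4 + 13x^3 + 66x^2 + 312x + 1008) + (-780x^3 - 2184x^2 - 18720x - 52416)
  x^4 + 13x^3 + 66x^2 + 312x + 1008 = (-(1/780)x - 17/1300)(-780x^3 - 2184x^2 - 18720x - 52416) + ((336/25)x^2 + 8064/25)
  -780x^3 - 2184x^2 - 18720x - 52416 = (-(1625/28)x - 325/2)((336/25)x^2 + 8064/25) + (0)
Last nonzero remainder: (336/25)x^2 + 8064/25. Dividing through by 336/25 gives the monic gcd x^2 + 24.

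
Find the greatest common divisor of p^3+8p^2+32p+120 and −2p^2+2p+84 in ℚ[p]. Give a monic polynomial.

p+6

Apply the Euclidean algorithm:
  p^3+8p^2+32p+120 = (−(1/2)p−9/2)(−2p^2+2p+84) + (83p+498)
  −2p^2+2p+84 = (−(2/83)p+14/83)(83p+498) + (0)
Last nonzero remainder: 83p+498. Dividing through by 83 gives the monic gcd p+6.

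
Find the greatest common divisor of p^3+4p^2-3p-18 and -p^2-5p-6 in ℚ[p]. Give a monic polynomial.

Apply the Euclidean algorithm:
  p^3+4p^2-3p-18 = (-p+1)(-p^2-5p-6) + (-4p-12)
  -p^2-5p-6 = ((1/4)p+1/2)(-4p-12) + (0)
Last nonzero remainder: -4p-12. Dividing through by -4 gives the monic gcd p+3.

p+3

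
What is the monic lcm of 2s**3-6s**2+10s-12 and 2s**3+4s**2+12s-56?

s**5+s**4+7s**3-28s**2+46s-84

Apply the Euclidean algorithm:
  2s**3-6s**2+10s-12 = (2s**3+4s**2+12s-56) + (-10s**2-2s+44)
  2s**3+4s**2+12s-56 = (-(1/5)s-9/25)(-10s**2-2s+44) + ((502/25)s-1004/25)
  -10s**2-2s+44 = (-(125/251)s-275/251)((502/25)s-1004/25) + (0)
Last nonzero remainder: (502/25)s-1004/25. Dividing through by 502/25 gives the monic gcd s-2.
Then lcm(f, g) = f·g / gcd(f, g); expanding and making the result monic gives the answer.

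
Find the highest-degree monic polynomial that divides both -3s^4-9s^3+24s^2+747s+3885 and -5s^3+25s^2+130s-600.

Repeated division with remainder:
  -3s^4-9s^3+24s^2+747s+3885 = ((3/5)s+24/5)(-5s^3+25s^2+130s-600) + (-174s^2+483s+6765)
  -5s^3+25s^2+130s-600 = ((5/174)s-215/3364)(-174s^2+483s+6765) + (-(112785/3364)s-563925/3364)
  -174s^2+483s+6765 = ((195112/37595)s-1517164/37595)(-(112785/3364)s-563925/3364) + (0)
Last nonzero remainder: -(112785/3364)s-563925/3364. Dividing through by -112785/3364 gives the monic gcd s+5.

s+5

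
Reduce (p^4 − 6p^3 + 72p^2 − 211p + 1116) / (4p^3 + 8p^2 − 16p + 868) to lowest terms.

(p^2 − p + 36)/(4p + 28)

Apply the Euclidean algorithm:
  p^4 − 6p^3 + 72p^2 − 211p + 1116 = ((1/4)p − 2)(4p^3 + 8p^2 − 16p + 868) + (92p^2 − 460p + 2852)
  4p^3 + 8p^2 − 16p + 868 = ((1/23)p + 7/23)(92p^2 − 460p + 2852) + (0)
Last nonzero remainder: 92p^2 − 460p + 2852. Dividing through by 92 gives the monic gcd p^2 − 5p + 31.
Cancel p^2 − 5p + 31 from numerator and denominator to get the reduced form.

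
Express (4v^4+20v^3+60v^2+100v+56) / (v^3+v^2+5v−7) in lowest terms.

Apply the Euclidean algorithm:
  4v^4+20v^3+60v^2+100v+56 = (4v+16)(v^3+v^2+5v−7) + (24v^2+48v+168)
  v^3+v^2+5v−7 = ((1/24)v−1/24)(24v^2+48v+168) + (0)
Last nonzero remainder: 24v^2+48v+168. Dividing through by 24 gives the monic gcd v^2+2v+7.
Cancel v^2+2v+7 from numerator and denominator to get the reduced form.

(4v^2+12v+8)/(v−1)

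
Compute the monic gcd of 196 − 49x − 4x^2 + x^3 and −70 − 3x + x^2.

Repeated division with remainder:
  x^3 − 4x^2 − 49x + 196 = (x − 1)(x^2 − 3x − 70) + (18x + 126)
  x^2 − 3x − 70 = ((1/18)x − 5/9)(18x + 126) + (0)
Last nonzero remainder: 18x + 126. Dividing through by 18 gives the monic gcd x + 7.

7 + x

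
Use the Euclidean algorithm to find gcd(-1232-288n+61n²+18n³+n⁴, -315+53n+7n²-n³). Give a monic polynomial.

Apply the Euclidean algorithm:
  n⁴+18n³+61n²-288n-1232 = (-n-25)(-n³+7n²+53n-315) + (289n²+722n-9107)
  -n³+7n²+53n-315 = (-(1/289)n+2745/83521)(289n²+722n-9107) + (-(187200/83521)n-1310400/83521)
  289n²+722n-9107 = (-(24137569/187200)n+108660821/187200)(-(187200/83521)n-1310400/83521) + (0)
Last nonzero remainder: -(187200/83521)n-1310400/83521. Dividing through by -187200/83521 gives the monic gcd n+7.

7+n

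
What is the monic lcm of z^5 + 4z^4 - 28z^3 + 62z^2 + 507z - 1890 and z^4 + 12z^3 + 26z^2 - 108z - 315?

z^6 + 7z^5 - 16z^4 - 22z^3 + 693z^2 - 369z - 5670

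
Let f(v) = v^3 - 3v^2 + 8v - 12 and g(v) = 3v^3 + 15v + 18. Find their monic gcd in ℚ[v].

Repeated division with remainder:
  v^3 - 3v^2 + 8v - 12 = (1/3)(3v^3 + 15v + 18) + (-3v^2 + 3v - 18)
  3v^3 + 15v + 18 = (-v - 1)(-3v^2 + 3v - 18) + (0)
Last nonzero remainder: -3v^2 + 3v - 18. Dividing through by -3 gives the monic gcd v^2 - v + 6.

v^2 - v + 6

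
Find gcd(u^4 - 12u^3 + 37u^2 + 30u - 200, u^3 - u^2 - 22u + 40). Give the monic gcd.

Repeated division with remainder:
  u^4 - 12u^3 + 37u^2 + 30u - 200 = (u - 11)(u^3 - u^2 - 22u + 40) + (48u^2 - 252u + 240)
  u^3 - u^2 - 22u + 40 = ((1/48)u + 17/192)(48u^2 - 252u + 240) + (-(75/16)u + 75/4)
  48u^2 - 252u + 240 = (-(256/25)u + 64/5)(-(75/16)u + 75/4) + (0)
Last nonzero remainder: -(75/16)u + 75/4. Dividing through by -75/16 gives the monic gcd u - 4.

u - 4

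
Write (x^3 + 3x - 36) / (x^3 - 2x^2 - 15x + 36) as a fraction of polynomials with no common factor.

(x^2 + 3x + 12)/(x^2 + x - 12)

Apply the Euclidean algorithm:
  x^3 + 3x - 36 = (x^3 - 2x^2 - 15x + 36) + (2x^2 + 18x - 72)
  x^3 - 2x^2 - 15x + 36 = ((1/2)x - 11/2)(2x^2 + 18x - 72) + (120x - 360)
  2x^2 + 18x - 72 = ((1/60)x + 1/5)(120x - 360) + (0)
Last nonzero remainder: 120x - 360. Dividing through by 120 gives the monic gcd x - 3.
Cancel x - 3 from numerator and denominator to get the reduced form.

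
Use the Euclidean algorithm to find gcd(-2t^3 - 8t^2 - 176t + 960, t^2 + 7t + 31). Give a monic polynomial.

Repeated division with remainder:
  -2t^3 - 8t^2 - 176t + 960 = (-2t + 6)(t^2 + 7t + 31) + (-156t + 774)
  t^2 + 7t + 31 = (-(1/156)t - 311/4056)(-156t + 774) + (61075/676)
  -156t + 774 = (-(105456/61075)t + 523224/61075)(61075/676) + (0)
The last nonzero remainder is the constant 61075/676, so the polynomials are coprime and gcd = 1.

1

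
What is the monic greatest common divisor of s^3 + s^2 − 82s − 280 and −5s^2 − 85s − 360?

1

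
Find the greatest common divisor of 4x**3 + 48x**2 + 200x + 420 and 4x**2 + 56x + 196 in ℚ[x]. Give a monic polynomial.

x + 7

Euclidean algorithm in ℚ[x]:
  4x**3 + 48x**2 + 200x + 420 = (x - 2)(4x**2 + 56x + 196) + (116x + 812)
  4x**2 + 56x + 196 = ((1/29)x + 7/29)(116x + 812) + (0)
Last nonzero remainder: 116x + 812. Dividing through by 116 gives the monic gcd x + 7.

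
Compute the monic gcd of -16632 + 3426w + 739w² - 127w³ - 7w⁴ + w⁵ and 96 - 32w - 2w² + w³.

Apply the Euclidean algorithm:
  w⁵ - 7w⁴ - 127w³ + 739w² + 3426w - 16632 = (w² - 5w - 105)(w³ - 2w² - 32w + 96) + (273w² + 546w - 6552)
  w³ - 2w² - 32w + 96 = ((1/273)w - 4/273)(273w² + 546w - 6552) + (0)
Last nonzero remainder: 273w² + 546w - 6552. Dividing through by 273 gives the monic gcd w² + 2w - 24.

-24 + 2w + w²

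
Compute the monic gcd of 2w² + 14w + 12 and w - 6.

By polynomial division,
  2w² + 14w + 12 = (2w + 26)(w - 6) + (168)
  w - 6 = ((1/168)w - 1/28)(168) + (0)
The last nonzero remainder is the constant 168, so the polynomials are coprime and gcd = 1.

1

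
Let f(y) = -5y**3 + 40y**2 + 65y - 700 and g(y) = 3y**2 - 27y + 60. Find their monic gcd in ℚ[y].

y - 5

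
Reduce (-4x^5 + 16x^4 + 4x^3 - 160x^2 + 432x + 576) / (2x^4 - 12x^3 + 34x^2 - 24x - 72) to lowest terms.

By polynomial division,
  -4x^5 + 16x^4 + 4x^3 - 160x^2 + 432x + 576 = (-2x - 4)(2x^4 - 12x^3 + 34x^2 - 24x - 72) + (24x^3 - 72x^2 + 192x + 288)
  2x^4 - 12x^3 + 34x^2 - 24x - 72 = ((1/12)x - 1/4)(24x^3 - 72x^2 + 192x + 288) + (0)
Last nonzero remainder: 24x^3 - 72x^2 + 192x + 288. Dividing through by 24 gives the monic gcd x^3 - 3x^2 + 8x + 12.
Cancel x^3 - 3x^2 + 8x + 12 from numerator and denominator to get the reduced form.

(-2x^2 + 2x + 24)/(x - 3)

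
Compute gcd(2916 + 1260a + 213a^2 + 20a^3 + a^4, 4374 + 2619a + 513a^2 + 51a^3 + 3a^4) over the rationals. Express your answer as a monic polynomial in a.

486 + 129a + 14a^2 + a^3

Euclidean algorithm in ℚ[a]:
  a^4 + 20a^3 + 213a^2 + 1260a + 2916 = (1/3)(3a^4 + 51a^3 + 513a^2 + 2619a + 4374) + (3a^3 + 42a^2 + 387a + 1458)
  3a^4 + 51a^3 + 513a^2 + 2619a + 4374 = (a + 3)(3a^3 + 42a^2 + 387a + 1458) + (0)
Last nonzero remainder: 3a^3 + 42a^2 + 387a + 1458. Dividing through by 3 gives the monic gcd a^3 + 14a^2 + 129a + 486.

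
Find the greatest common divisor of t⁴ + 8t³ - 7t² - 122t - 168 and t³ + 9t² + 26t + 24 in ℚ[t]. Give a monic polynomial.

Euclidean algorithm in ℚ[t]:
  t⁴ + 8t³ - 7t² - 122t - 168 = (t - 1)(t³ + 9t² + 26t + 24) + (-24t² - 120t - 144)
  t³ + 9t² + 26t + 24 = (-(1/24)t - 1/6)(-24t² - 120t - 144) + (0)
Last nonzero remainder: -24t² - 120t - 144. Dividing through by -24 gives the monic gcd t² + 5t + 6.

t² + 5t + 6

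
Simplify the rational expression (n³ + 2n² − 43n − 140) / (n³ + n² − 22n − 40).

(n² − 2n − 35)/(n² − 3n − 10)

Repeated division with remainder:
  n³ + 2n² − 43n − 140 = (n³ + n² − 22n − 40) + (n² − 21n − 100)
  n³ + n² − 22n − 40 = (n + 22)(n² − 21n − 100) + (540n + 2160)
  n² − 21n − 100 = ((1/540)n − 5/108)(540n + 2160) + (0)
Last nonzero remainder: 540n + 2160. Dividing through by 540 gives the monic gcd n + 4.
Cancel n + 4 from numerator and denominator to get the reduced form.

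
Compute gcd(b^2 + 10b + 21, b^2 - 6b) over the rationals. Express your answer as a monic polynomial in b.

Apply the Euclidean algorithm:
  b^2 + 10b + 21 = (b^2 - 6b) + (16b + 21)
  b^2 - 6b = ((1/16)b - 117/256)(16b + 21) + (2457/256)
  16b + 21 = ((4096/2457)b + 256/117)(2457/256) + (0)
The last nonzero remainder is the constant 2457/256, so the polynomials are coprime and gcd = 1.

1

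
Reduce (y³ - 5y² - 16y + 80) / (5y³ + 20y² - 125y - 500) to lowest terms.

(y - 4)/(5y + 25)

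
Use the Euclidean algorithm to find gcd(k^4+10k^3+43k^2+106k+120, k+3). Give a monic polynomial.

k+3

Apply the Euclidean algorithm:
  k^4+10k^3+43k^2+106k+120 = (k^3+7k^2+22k+40)(k+3) + (0)
The last nonzero remainder k+3 is already monic.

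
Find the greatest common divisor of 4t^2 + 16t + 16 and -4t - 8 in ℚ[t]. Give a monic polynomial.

t + 2

Euclidean algorithm in ℚ[t]:
  4t^2 + 16t + 16 = (-t - 2)(-4t - 8) + (0)
Last nonzero remainder: -4t - 8. Dividing through by -4 gives the monic gcd t + 2.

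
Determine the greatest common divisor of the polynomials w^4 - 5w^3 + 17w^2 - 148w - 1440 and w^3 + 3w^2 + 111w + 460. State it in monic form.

w + 4

Euclidean algorithm in ℚ[w]:
  w^4 - 5w^3 + 17w^2 - 148w - 1440 = (w - 8)(w^3 + 3w^2 + 111w + 460) + (-70w^2 + 280w + 2240)
  w^3 + 3w^2 + 111w + 460 = (-(1/70)w - 1/10)(-70w^2 + 280w + 2240) + (171w + 684)
  -70w^2 + 280w + 2240 = (-(70/171)w + 560/171)(171w + 684) + (0)
Last nonzero remainder: 171w + 684. Dividing through by 171 gives the monic gcd w + 4.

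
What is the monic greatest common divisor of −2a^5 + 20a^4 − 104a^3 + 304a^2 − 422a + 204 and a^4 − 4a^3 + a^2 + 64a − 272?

Apply the Euclidean algorithm:
  −2a^5 + 20a^4 − 104a^3 + 304a^2 − 422a + 204 = (−2a + 12)(a^4 − 4a^3 + a^2 + 64a − 272) + (−54a^3 + 420a^2 − 1734a + 3468)
  a^4 − 4a^3 + a^2 + 64a − 272 = (−(1/54)a − 17/243)(−54a^3 + 420a^2 − 1734a + 3468) + (−(140/81)a^2 + (560/81)a − 2380/81)
  −54a^3 + 420a^2 − 1734a + 3468 = ((2187/70)a − 4131/35)(−(140/81)a^2 + (560/81)a − 2380/81) + (0)
Last nonzero remainder: −(140/81)a^2 + (560/81)a − 2380/81. Dividing through by −140/81 gives the monic gcd a^2 − 4a + 17.

a^2 − 4a + 17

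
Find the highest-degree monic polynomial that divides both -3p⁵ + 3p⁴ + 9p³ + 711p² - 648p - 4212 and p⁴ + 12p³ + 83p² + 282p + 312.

p³ + 8p² + 51p + 78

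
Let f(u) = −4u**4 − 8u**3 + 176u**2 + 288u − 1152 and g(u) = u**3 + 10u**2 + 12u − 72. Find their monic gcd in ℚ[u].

u**2 + 4u − 12

By polynomial division,
  −4u**4 − 8u**3 + 176u**2 + 288u − 1152 = (−4u + 32)(u**3 + 10u**2 + 12u − 72) + (−96u**2 − 384u + 1152)
  u**3 + 10u**2 + 12u − 72 = (−(1/96)u − 1/16)(−96u**2 − 384u + 1152) + (0)
Last nonzero remainder: −96u**2 − 384u + 1152. Dividing through by −96 gives the monic gcd u**2 + 4u − 12.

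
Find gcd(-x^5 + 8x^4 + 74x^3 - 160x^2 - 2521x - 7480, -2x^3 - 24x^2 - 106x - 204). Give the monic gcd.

By polynomial division,
  -x^5 + 8x^4 + 74x^3 - 160x^2 - 2521x - 7480 = ((1/2)x^2 - 10x + 113/2)(-2x^3 - 24x^2 - 106x - 204) + (238x^2 + 1428x + 4046)
  -2x^3 - 24x^2 - 106x - 204 = (-(1/119)x - 6/119)(238x^2 + 1428x + 4046) + (0)
Last nonzero remainder: 238x^2 + 1428x + 4046. Dividing through by 238 gives the monic gcd x^2 + 6x + 17.

x^2 + 6x + 17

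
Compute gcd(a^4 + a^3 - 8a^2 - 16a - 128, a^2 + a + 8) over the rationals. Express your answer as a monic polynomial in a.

Euclidean algorithm in ℚ[a]:
  a^4 + a^3 - 8a^2 - 16a - 128 = (a^2 - 16)(a^2 + a + 8) + (0)
The last nonzero remainder a^2 + a + 8 is already monic.

a^2 + a + 8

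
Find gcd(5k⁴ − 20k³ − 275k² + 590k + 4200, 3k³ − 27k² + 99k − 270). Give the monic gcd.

k − 6

By polynomial division,
  5k⁴ − 20k³ − 275k² + 590k + 4200 = ((5/3)k + 25/3)(3k³ − 27k² + 99k − 270) + (−215k² + 215k + 6450)
  3k³ − 27k² + 99k − 270 = (−(3/215)k + 24/215)(−215k² + 215k + 6450) + (165k − 990)
  −215k² + 215k + 6450 = (−(43/33)k − 215/33)(165k − 990) + (0)
Last nonzero remainder: 165k − 990. Dividing through by 165 gives the monic gcd k − 6.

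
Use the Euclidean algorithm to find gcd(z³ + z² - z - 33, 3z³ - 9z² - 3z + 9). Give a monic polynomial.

Apply the Euclidean algorithm:
  z³ + z² - z - 33 = (1/3)(3z³ - 9z² - 3z + 9) + (4z² - 36)
  3z³ - 9z² - 3z + 9 = ((3/4)z - 9/4)(4z² - 36) + (24z - 72)
  4z² - 36 = ((1/6)z + 1/2)(24z - 72) + (0)
Last nonzero remainder: 24z - 72. Dividing through by 24 gives the monic gcd z - 3.

z - 3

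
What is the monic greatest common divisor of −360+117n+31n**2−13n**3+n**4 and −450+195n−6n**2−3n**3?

By polynomial division,
  n**4−13n**3+31n**2+117n−360 = (−(1/3)n+5)(−3n**3−6n**2+195n−450) + (126n**2−1008n+1890)
  −3n**3−6n**2+195n−450 = (−(1/42)n−5/21)(126n**2−1008n+1890) + (0)
Last nonzero remainder: 126n**2−1008n+1890. Dividing through by 126 gives the monic gcd n**2−8n+15.

15−8n+n**2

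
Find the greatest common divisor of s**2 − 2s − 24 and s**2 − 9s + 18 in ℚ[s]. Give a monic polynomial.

Repeated division with remainder:
  s**2 − 2s − 24 = (s**2 − 9s + 18) + (7s − 42)
  s**2 − 9s + 18 = ((1/7)s − 3/7)(7s − 42) + (0)
Last nonzero remainder: 7s − 42. Dividing through by 7 gives the monic gcd s − 6.

s − 6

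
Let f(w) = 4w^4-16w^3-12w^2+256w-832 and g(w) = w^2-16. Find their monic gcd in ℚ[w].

w^2-16

Apply the Euclidean algorithm:
  4w^4-16w^3-12w^2+256w-832 = (4w^2-16w+52)(w^2-16) + (0)
The last nonzero remainder w^2-16 is already monic.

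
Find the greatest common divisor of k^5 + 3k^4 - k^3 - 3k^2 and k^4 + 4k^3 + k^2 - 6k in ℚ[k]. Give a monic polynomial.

Repeated division with remainder:
  k^5 + 3k^4 - k^3 - 3k^2 = (k - 1)(k^4 + 4k^3 + k^2 - 6k) + (2k^3 + 4k^2 - 6k)
  k^4 + 4k^3 + k^2 - 6k = ((1/2)k + 1)(2k^3 + 4k^2 - 6k) + (0)
Last nonzero remainder: 2k^3 + 4k^2 - 6k. Dividing through by 2 gives the monic gcd k^3 + 2k^2 - 3k.

k^3 + 2k^2 - 3k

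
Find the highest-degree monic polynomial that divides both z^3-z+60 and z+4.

Repeated division with remainder:
  z^3-z+60 = (z^2-4z+15)(z+4) + (0)
The last nonzero remainder z+4 is already monic.

z+4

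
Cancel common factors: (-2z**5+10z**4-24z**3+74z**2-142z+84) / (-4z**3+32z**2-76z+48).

(z**3-z**2+5z-14)/(2z-8)

Repeated division with remainder:
  -2z**5+10z**4-24z**3+74z**2-142z+84 = ((1/2)z**2+(3/2)z+17/2)(-4z**3+32z**2-76z+48) + (-108z**2+432z-324)
  -4z**3+32z**2-76z+48 = ((1/27)z-4/27)(-108z**2+432z-324) + (0)
Last nonzero remainder: -108z**2+432z-324. Dividing through by -108 gives the monic gcd z**2-4z+3.
Cancel z**2-4z+3 from numerator and denominator to get the reduced form.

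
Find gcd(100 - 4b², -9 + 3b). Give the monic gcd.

1

Repeated division with remainder:
  -4b² + 100 = (-(4/3)b - 4)(3b - 9) + (64)
  3b - 9 = ((3/64)b - 9/64)(64) + (0)
The last nonzero remainder is the constant 64, so the polynomials are coprime and gcd = 1.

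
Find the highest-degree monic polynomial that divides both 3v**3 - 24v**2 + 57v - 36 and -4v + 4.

Euclidean algorithm in ℚ[v]:
  3v**3 - 24v**2 + 57v - 36 = (-(3/4)v**2 + (21/4)v - 9)(-4v + 4) + (0)
Last nonzero remainder: -4v + 4. Dividing through by -4 gives the monic gcd v - 1.

v - 1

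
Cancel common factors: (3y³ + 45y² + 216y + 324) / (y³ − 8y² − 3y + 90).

(3y² + 36y + 108)/(y² − 11y + 30)

Apply the Euclidean algorithm:
  3y³ + 45y² + 216y + 324 = (3)(y³ − 8y² − 3y + 90) + (69y² + 225y + 54)
  y³ − 8y² − 3y + 90 = ((1/69)y − 259/1587)(69y² + 225y + 54) + ((17424/529)y + 52272/529)
  69y² + 225y + 54 = ((12167/5808)y + 529/968)((17424/529)y + 52272/529) + (0)
Last nonzero remainder: (17424/529)y + 52272/529. Dividing through by 17424/529 gives the monic gcd y + 3.
Cancel y + 3 from numerator and denominator to get the reduced form.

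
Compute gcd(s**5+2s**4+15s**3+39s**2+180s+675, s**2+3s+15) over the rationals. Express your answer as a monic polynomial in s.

By polynomial division,
  s**5+2s**4+15s**3+39s**2+180s+675 = (s**3-s**2+3s+45)(s**2+3s+15) + (0)
The last nonzero remainder s**2+3s+15 is already monic.

s**2+3s+15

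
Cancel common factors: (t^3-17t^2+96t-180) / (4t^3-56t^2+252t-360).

(t-6)/(4t-12)

Repeated division with remainder:
  t^3-17t^2+96t-180 = (1/4)(4t^3-56t^2+252t-360) + (-3t^2+33t-90)
  4t^3-56t^2+252t-360 = (-(4/3)t+4)(-3t^2+33t-90) + (0)
Last nonzero remainder: -3t^2+33t-90. Dividing through by -3 gives the monic gcd t^2-11t+30.
Cancel t^2-11t+30 from numerator and denominator to get the reduced form.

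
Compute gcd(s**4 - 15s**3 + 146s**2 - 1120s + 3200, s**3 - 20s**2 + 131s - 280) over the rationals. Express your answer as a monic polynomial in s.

Euclidean algorithm in ℚ[s]:
  s**4 - 15s**3 + 146s**2 - 1120s + 3200 = (s + 5)(s**3 - 20s**2 + 131s - 280) + (115s**2 - 1495s + 4600)
  s**3 - 20s**2 + 131s - 280 = ((1/115)s - 7/115)(115s**2 - 1495s + 4600) + (0)
Last nonzero remainder: 115s**2 - 1495s + 4600. Dividing through by 115 gives the monic gcd s**2 - 13s + 40.

s**2 - 13s + 40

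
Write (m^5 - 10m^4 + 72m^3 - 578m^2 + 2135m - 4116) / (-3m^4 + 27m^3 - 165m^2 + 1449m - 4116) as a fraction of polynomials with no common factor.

(-m^2 + 5m - 12)/(3m - 12)

Repeated division with remainder:
  m^5 - 10m^4 + 72m^3 - 578m^2 + 2135m - 4116 = (-(1/3)m + 1/3)(-3m^4 + 27m^3 - 165m^2 + 1449m - 4116) + (8m^3 - 40m^2 + 280m - 2744)
  -3m^4 + 27m^3 - 165m^2 + 1449m - 4116 = (-(3/8)m + 3/2)(8m^3 - 40m^2 + 280m - 2744) + (0)
Last nonzero remainder: 8m^3 - 40m^2 + 280m - 2744. Dividing through by 8 gives the monic gcd m^3 - 5m^2 + 35m - 343.
Cancel m^3 - 5m^2 + 35m - 343 from numerator and denominator to get the reduced form.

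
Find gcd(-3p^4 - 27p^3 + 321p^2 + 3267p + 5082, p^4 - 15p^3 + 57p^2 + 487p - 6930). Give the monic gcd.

p^2 - 4p - 77

Euclidean algorithm in ℚ[p]:
  -3p^4 - 27p^3 + 321p^2 + 3267p + 5082 = (-3)(p^4 - 15p^3 + 57p^2 + 487p - 6930) + (-72p^3 + 492p^2 + 4728p - 15708)
  p^4 - 15p^3 + 57p^2 + 487p - 6930 = (-(1/72)p + 49/432)(-72p^3 + 492p^2 + 4728p - 15708) + ((2407/36)p^2 - (2407/9)p - 185339/36)
  -72p^3 + 492p^2 + 4728p - 15708 = (-(2592/2407)p + 7344/2407)((2407/36)p^2 - (2407/9)p - 185339/36) + (0)
Last nonzero remainder: (2407/36)p^2 - (2407/9)p - 185339/36. Dividing through by 2407/36 gives the monic gcd p^2 - 4p - 77.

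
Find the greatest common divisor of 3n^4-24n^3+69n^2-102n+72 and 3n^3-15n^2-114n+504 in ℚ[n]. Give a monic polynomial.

n-4

Euclidean algorithm in ℚ[n]:
  3n^4-24n^3+69n^2-102n+72 = (n-3)(3n^3-15n^2-114n+504) + (138n^2-948n+1584)
  3n^3-15n^2-114n+504 = ((1/46)n+43/1058)(138n^2-948n+1584) + (-(58140/529)n+232560/529)
  138n^2-948n+1584 = (-(12167/9690)n+5819/1615)(-(58140/529)n+232560/529) + (0)
Last nonzero remainder: -(58140/529)n+232560/529. Dividing through by -58140/529 gives the monic gcd n-4.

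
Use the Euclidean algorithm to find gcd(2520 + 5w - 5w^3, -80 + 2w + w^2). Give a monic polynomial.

Repeated division with remainder:
  -5w^3 + 5w + 2520 = (-5w + 10)(w^2 + 2w - 80) + (-415w + 3320)
  w^2 + 2w - 80 = (-(1/415)w - 2/83)(-415w + 3320) + (0)
Last nonzero remainder: -415w + 3320. Dividing through by -415 gives the monic gcd w - 8.

-8 + w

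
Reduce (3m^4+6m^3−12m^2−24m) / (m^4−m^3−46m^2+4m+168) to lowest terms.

(3m^2+6m)/(m^2−m−42)

Apply the Euclidean algorithm:
  3m^4+6m^3−12m^2−24m = (3)(m^4−m^3−46m^2+4m+168) + (9m^3+126m^2−36m−504)
  m^4−m^3−46m^2+4m+168 = ((1/9)m−5/3)(9m^3+126m^2−36m−504) + (168m^2−672)
  9m^3+126m^2−36m−504 = ((3/56)m+3/4)(168m^2−672) + (0)
Last nonzero remainder: 168m^2−672. Dividing through by 168 gives the monic gcd m^2−4.
Cancel m^2−4 from numerator and denominator to get the reduced form.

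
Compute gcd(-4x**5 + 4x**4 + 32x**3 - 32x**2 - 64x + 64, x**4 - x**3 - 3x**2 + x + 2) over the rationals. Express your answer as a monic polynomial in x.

x**2 - 3x + 2

Apply the Euclidean algorithm:
  -4x**5 + 4x**4 + 32x**3 - 32x**2 - 64x + 64 = (-4x)(x**4 - x**3 - 3x**2 + x + 2) + (20x**3 - 28x**2 - 56x + 64)
  x**4 - x**3 - 3x**2 + x + 2 = ((1/20)x + 1/50)(20x**3 - 28x**2 - 56x + 64) + ((9/25)x**2 - (27/25)x + 18/25)
  20x**3 - 28x**2 - 56x + 64 = ((500/9)x + 800/9)((9/25)x**2 - (27/25)x + 18/25) + (0)
Last nonzero remainder: (9/25)x**2 - (27/25)x + 18/25. Dividing through by 9/25 gives the monic gcd x**2 - 3x + 2.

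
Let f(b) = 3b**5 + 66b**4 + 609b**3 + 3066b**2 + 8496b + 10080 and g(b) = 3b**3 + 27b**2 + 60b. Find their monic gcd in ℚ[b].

By polynomial division,
  3b**5 + 66b**4 + 609b**3 + 3066b**2 + 8496b + 10080 = (b**2 + 13b + 66)(3b**3 + 27b**2 + 60b) + (504b**2 + 4536b + 10080)
  3b**3 + 27b**2 + 60b = ((1/168)b)(504b**2 + 4536b + 10080) + (0)
Last nonzero remainder: 504b**2 + 4536b + 10080. Dividing through by 504 gives the monic gcd b**2 + 9b + 20.

b**2 + 9b + 20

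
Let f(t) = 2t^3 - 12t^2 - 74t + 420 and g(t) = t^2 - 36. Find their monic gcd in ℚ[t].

Apply the Euclidean algorithm:
  2t^3 - 12t^2 - 74t + 420 = (2t - 12)(t^2 - 36) + (-2t - 12)
  t^2 - 36 = (-(1/2)t + 3)(-2t - 12) + (0)
Last nonzero remainder: -2t - 12. Dividing through by -2 gives the monic gcd t + 6.

t + 6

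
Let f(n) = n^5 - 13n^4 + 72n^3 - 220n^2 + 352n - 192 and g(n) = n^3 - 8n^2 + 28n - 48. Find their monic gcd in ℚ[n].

n^3 - 8n^2 + 28n - 48

Apply the Euclidean algorithm:
  n^5 - 13n^4 + 72n^3 - 220n^2 + 352n - 192 = (n^2 - 5n + 4)(n^3 - 8n^2 + 28n - 48) + (0)
The last nonzero remainder n^3 - 8n^2 + 28n - 48 is already monic.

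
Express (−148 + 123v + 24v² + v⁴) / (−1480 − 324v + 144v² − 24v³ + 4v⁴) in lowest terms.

Apply the Euclidean algorithm:
  v⁴ + 24v² + 123v − 148 = (1/4)(4v⁴ − 24v³ + 144v² − 324v − 1480) + (6v³ − 12v² + 204v + 222)
  4v⁴ − 24v³ + 144v² − 324v − 1480 = ((2/3)v − 8/3)(6v³ − 12v² + 204v + 222) + (−24v² + 72v − 888)
  6v³ − 12v² + 204v + 222 = (−(1/4)v − 1/4)(−24v² + 72v − 888) + (0)
Last nonzero remainder: −24v² + 72v − 888. Dividing through by −24 gives the monic gcd v² − 3v + 37.
Cancel v² − 3v + 37 from numerator and denominator to get the reduced form.

(−4 + 3v + v²)/(−40 − 12v + 4v²)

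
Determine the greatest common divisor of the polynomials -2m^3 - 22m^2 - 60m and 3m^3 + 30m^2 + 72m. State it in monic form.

m^2 + 6m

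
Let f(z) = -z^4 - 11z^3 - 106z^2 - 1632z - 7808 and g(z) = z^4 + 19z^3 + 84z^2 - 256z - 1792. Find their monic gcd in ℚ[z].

z^2 + 16z + 64

Repeated division with remainder:
  -z^4 - 11z^3 - 106z^2 - 1632z - 7808 = (-1)(z^4 + 19z^3 + 84z^2 - 256z - 1792) + (8z^3 - 22z^2 - 1888z - 9600)
  z^4 + 19z^3 + 84z^2 - 256z - 1792 = ((1/8)z + 87/32)(8z^3 - 22z^2 - 1888z - 9600) + ((6077/16)z^2 + 6077z + 24308)
  8z^3 - 22z^2 - 1888z - 9600 = ((128/6077)z - 2400/6077)((6077/16)z^2 + 6077z + 24308) + (0)
Last nonzero remainder: (6077/16)z^2 + 6077z + 24308. Dividing through by 6077/16 gives the monic gcd z^2 + 16z + 64.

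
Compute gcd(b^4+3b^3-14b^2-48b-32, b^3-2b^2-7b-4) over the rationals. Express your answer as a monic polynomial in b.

b^2-3b-4

By polynomial division,
  b^4+3b^3-14b^2-48b-32 = (b+5)(b^3-2b^2-7b-4) + (3b^2-9b-12)
  b^3-2b^2-7b-4 = ((1/3)b+1/3)(3b^2-9b-12) + (0)
Last nonzero remainder: 3b^2-9b-12. Dividing through by 3 gives the monic gcd b^2-3b-4.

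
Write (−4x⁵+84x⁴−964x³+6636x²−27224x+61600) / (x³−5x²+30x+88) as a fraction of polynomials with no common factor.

Euclidean algorithm in ℚ[x]:
  −4x⁵+84x⁴−964x³+6636x²−27224x+61600 = (−4x²+64x−524)(x³−5x²+30x+88) + (2448x²−17136x+107712)
  x³−5x²+30x+88 = ((1/2448)x+1/1224)(2448x²−17136x+107712) + (0)
Last nonzero remainder: 2448x²−17136x+107712. Dividing through by 2448 gives the monic gcd x²−7x+44.
Cancel x²−7x+44 from numerator and denominator to get the reduced form.

(−4x³+56x²−396x+1400)/(x+2)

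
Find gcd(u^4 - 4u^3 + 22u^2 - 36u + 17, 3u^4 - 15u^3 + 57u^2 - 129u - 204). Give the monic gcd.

By polynomial division,
  u^4 - 4u^3 + 22u^2 - 36u + 17 = (1/3)(3u^4 - 15u^3 + 57u^2 - 129u - 204) + (u^3 + 3u^2 + 7u + 85)
  3u^4 - 15u^3 + 57u^2 - 129u - 204 = (3u - 24)(u^3 + 3u^2 + 7u + 85) + (108u^2 - 216u + 1836)
  u^3 + 3u^2 + 7u + 85 = ((1/108)u + 5/108)(108u^2 - 216u + 1836) + (0)
Last nonzero remainder: 108u^2 - 216u + 1836. Dividing through by 108 gives the monic gcd u^2 - 2u + 17.

u^2 - 2u + 17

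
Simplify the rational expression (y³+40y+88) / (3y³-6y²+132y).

(y+2)/(3y)

Repeated division with remainder:
  y³+40y+88 = (1/3)(3y³-6y²+132y) + (2y²-4y+88)
  3y³-6y²+132y = ((3/2)y)(2y²-4y+88) + (0)
Last nonzero remainder: 2y²-4y+88. Dividing through by 2 gives the monic gcd y²-2y+44.
Cancel y²-2y+44 from numerator and denominator to get the reduced form.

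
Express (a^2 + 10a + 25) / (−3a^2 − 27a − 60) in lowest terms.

(−a − 5)/(3a + 12)

Repeated division with remainder:
  a^2 + 10a + 25 = (−1/3)(−3a^2 − 27a − 60) + (a + 5)
  −3a^2 − 27a − 60 = (−3a − 12)(a + 5) + (0)
The last nonzero remainder a + 5 is already monic.
Cancel a + 5 from numerator and denominator to get the reduced form.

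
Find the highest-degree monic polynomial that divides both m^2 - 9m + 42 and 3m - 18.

1

Repeated division with remainder:
  m^2 - 9m + 42 = ((1/3)m - 1)(3m - 18) + (24)
  3m - 18 = ((1/8)m - 3/4)(24) + (0)
The last nonzero remainder is the constant 24, so the polynomials are coprime and gcd = 1.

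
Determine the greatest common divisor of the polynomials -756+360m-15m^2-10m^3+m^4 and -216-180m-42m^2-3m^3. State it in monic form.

By polynomial division,
  m^4-10m^3-15m^2+360m-756 = (-(1/3)m+8)(-3m^3-42m^2-180m-216) + (261m^2+1728m+972)
  -3m^3-42m^2-180m-216 = (-(1/87)m-214/2523)(261m^2+1728m+972) + (-(18720/841)m-112320/841)
  261m^2+1728m+972 = (-(24389/2080)m-7569/1040)(-(18720/841)m-112320/841) + (0)
Last nonzero remainder: -(18720/841)m-112320/841. Dividing through by -18720/841 gives the monic gcd m+6.

6+m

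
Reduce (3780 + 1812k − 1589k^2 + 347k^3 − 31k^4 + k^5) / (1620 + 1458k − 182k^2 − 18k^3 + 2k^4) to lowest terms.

(42 − 13k + k^2)/(18 + 2k)

Repeated division with remainder:
  k^5 − 31k^4 + 347k^3 − 1589k^2 + 1812k + 3780 = ((1/2)k − 11)(2k^4 − 18k^3 − 182k^2 + 1458k + 1620) + (240k^3 − 4320k^2 + 17040k + 21600)
  2k^4 − 18k^3 − 182k^2 + 1458k + 1620 = ((1/120)k + 3/40)(240k^3 − 4320k^2 + 17040k + 21600) + (0)
Last nonzero remainder: 240k^3 − 4320k^2 + 17040k + 21600. Dividing through by 240 gives the monic gcd k^3 − 18k^2 + 71k + 90.
Cancel k^3 − 18k^2 + 71k + 90 from numerator and denominator to get the reduced form.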